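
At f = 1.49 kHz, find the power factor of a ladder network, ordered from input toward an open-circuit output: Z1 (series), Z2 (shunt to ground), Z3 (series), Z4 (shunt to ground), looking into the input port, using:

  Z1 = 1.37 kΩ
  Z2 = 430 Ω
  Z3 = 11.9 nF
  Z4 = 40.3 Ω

Step 1 — Angular frequency: ω = 2π·f = 2π·1490 = 9362 rad/s.
Step 2 — Component impedances:
  Z1: Z = R = 1370 Ω
  Z2: Z = R = 430 Ω
  Z3: Z = 1/(jωC) = -j/(ω·C) = 0 - j8976 Ω
  Z4: Z = R = 40.3 Ω
Step 3 — Ladder network (open output): work backward from the far end, alternating series and parallel combinations. Z_in = 1799 - j20.54 Ω = 1799∠-0.7° Ω.
Step 4 — Power factor: PF = cos(φ) = Re(Z)/|Z| = 1798.9/1799 = 0.9999.
Step 5 — Type: Im(Z) = -20.54 ⇒ leading (phase φ = -0.7°).

PF = 0.9999 (leading, φ = -0.7°)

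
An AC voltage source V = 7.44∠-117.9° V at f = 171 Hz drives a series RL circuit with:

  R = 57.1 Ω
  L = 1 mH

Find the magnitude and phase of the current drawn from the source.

Step 1 — Angular frequency: ω = 2π·f = 2π·171 = 1074 rad/s.
Step 2 — Component impedances:
  R: Z = R = 57.1 Ω
  L: Z = jωL = j·1074·0.001 = 0 + j1.074 Ω
Step 3 — Series combination: Z_total = R + L = 57.1 + j1.074 Ω = 57.11∠1.1° Ω.
Step 4 — Source phasor: V = 7.44∠-117.9° V = -3.481 - j6.575 V.
Step 5 — Ohm's law: I = V / Z_total = (-3.481 - j6.575) / (57.1 + j1.074) = -0.06311 - j0.114 A.
Step 6 — Convert to polar: |I| = 0.1303 A, ∠I = -119.0°.

I = 0.1303∠-119.0° A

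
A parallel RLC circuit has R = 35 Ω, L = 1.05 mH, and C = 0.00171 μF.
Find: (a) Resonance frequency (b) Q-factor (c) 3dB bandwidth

Step 1 — Resonance: ω₀ = 1/√(LC) = 1/√(0.00105·1.71e-09) = 7.463e+05 rad/s.
Step 2 — f₀ = ω₀/(2π) = 1.188e+05 Hz.
Step 3 — Parallel Q: Q = R/(ω₀L) = 35/(7.463e+05·0.00105) = 0.04467.
Step 4 — Bandwidth: Δω = ω₀/Q = 1.671e+07 rad/s; BW = Δω/(2π) = 2.659e+06 Hz.

(a) f₀ = 1.188e+05 Hz  (b) Q = 0.04467  (c) BW = 2.659e+06 Hz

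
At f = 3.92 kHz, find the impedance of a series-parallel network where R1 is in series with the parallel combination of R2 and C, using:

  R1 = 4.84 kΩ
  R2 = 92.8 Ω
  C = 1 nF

Step 1 — Angular frequency: ω = 2π·f = 2π·3920 = 2.463e+04 rad/s.
Step 2 — Component impedances:
  R1: Z = R = 4840 Ω
  R2: Z = R = 92.8 Ω
  C: Z = 1/(jωC) = -j/(ω·C) = 0 - j4.06e+04 Ω
Step 3 — Parallel branch: R2 || C = 1/(1/R2 + 1/C) = 92.8 - j0.2121 Ω.
Step 4 — Series with R1: Z_total = R1 + (R2 || C) = 4933 - j0.2121 Ω = 4933∠-0.0° Ω.

Z = 4933 - j0.2121 Ω = 4933∠-0.0° Ω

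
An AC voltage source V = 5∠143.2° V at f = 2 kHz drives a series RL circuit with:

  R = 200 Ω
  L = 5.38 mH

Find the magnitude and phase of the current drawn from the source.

Step 1 — Angular frequency: ω = 2π·f = 2π·2000 = 1.257e+04 rad/s.
Step 2 — Component impedances:
  R: Z = R = 200 Ω
  L: Z = jωL = j·1.257e+04·0.00538 = 0 + j67.61 Ω
Step 3 — Series combination: Z_total = R + L = 200 + j67.61 Ω = 211.1∠18.7° Ω.
Step 4 — Source phasor: V = 5∠143.2° V = -4.004 + j2.995 V.
Step 5 — Ohm's law: I = V / Z_total = (-4.004 + j2.995) / (200 + j67.61) = -0.01342 + j0.01951 A.
Step 6 — Convert to polar: |I| = 0.02368 A, ∠I = 124.5°.

I = 0.02368∠124.5° A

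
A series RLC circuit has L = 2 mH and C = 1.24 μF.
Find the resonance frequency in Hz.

Step 1 — Resonance condition Im(Z)=0 gives ω₀ = 1/√(LC).
Step 2 — ω₀ = 1/√(0.002·1.24e-06) = 2.008e+04 rad/s.
Step 3 — f₀ = ω₀/(2π) = 3196 Hz.

f₀ = 3196 Hz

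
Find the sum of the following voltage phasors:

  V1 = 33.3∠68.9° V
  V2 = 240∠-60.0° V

Step 1 — Convert each phasor to rectangular form:
  V1 = 33.3·(cos(68.9°) + j·sin(68.9°)) = 11.99 + j31.07 V
  V2 = 240·(cos(-60.0°) + j·sin(-60.0°)) = 120 - j207.8 V
Step 2 — Sum components: V_total = 132 - j176.8 V.
Step 3 — Convert to polar: |V_total| = 220.6 V, ∠V_total = -53.3°.

V_total = 220.6∠-53.3° V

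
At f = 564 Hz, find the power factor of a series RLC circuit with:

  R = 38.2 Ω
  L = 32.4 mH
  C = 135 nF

Step 1 — Angular frequency: ω = 2π·f = 2π·564 = 3544 rad/s.
Step 2 — Component impedances:
  R: Z = R = 38.2 Ω
  L: Z = jωL = j·3544·0.0324 = 0 + j114.8 Ω
  C: Z = 1/(jωC) = -j/(ω·C) = 0 - j2090 Ω
Step 3 — Series combination: Z_total = R + L + C = 38.2 - j1975 Ω = 1976∠-88.9° Ω.
Step 4 — Power factor: PF = cos(φ) = Re(Z)/|Z| = 38.2/1976 = 0.01933.
Step 5 — Type: Im(Z) = -1975 ⇒ leading (phase φ = -88.9°).

PF = 0.01933 (leading, φ = -88.9°)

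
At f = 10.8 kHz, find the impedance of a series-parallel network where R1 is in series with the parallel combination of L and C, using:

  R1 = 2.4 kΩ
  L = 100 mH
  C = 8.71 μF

Step 1 — Angular frequency: ω = 2π·f = 2π·1.08e+04 = 6.786e+04 rad/s.
Step 2 — Component impedances:
  R1: Z = R = 2400 Ω
  L: Z = jωL = j·6.786e+04·0.1 = 0 + j6786 Ω
  C: Z = 1/(jωC) = -j/(ω·C) = 0 - j1.692 Ω
Step 3 — Parallel branch: L || C = 1/(1/L + 1/C) = 0 - j1.692 Ω.
Step 4 — Series with R1: Z_total = R1 + (L || C) = 2400 - j1.692 Ω = 2400∠-0.0° Ω.

Z = 2400 - j1.692 Ω = 2400∠-0.0° Ω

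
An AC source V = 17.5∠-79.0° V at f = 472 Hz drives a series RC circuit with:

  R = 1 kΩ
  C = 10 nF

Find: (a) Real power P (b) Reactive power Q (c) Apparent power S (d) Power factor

Step 1 — Angular frequency: ω = 2π·f = 2π·472 = 2966 rad/s.
Step 2 — Component impedances:
  R: Z = R = 1000 Ω
  C: Z = 1/(jωC) = -j/(ω·C) = 0 - j3.372e+04 Ω
Step 3 — Series combination: Z_total = R + C = 1000 - j3.372e+04 Ω = 3.373e+04∠-88.3° Ω.
Step 4 — Source phasor: V = 17.5∠-79.0° V = 3.339 - j17.18 V.
Step 5 — Current: I = V / Z = 0.0005119 + j8.385e-05 A = 0.0005188∠9.3° A.
Step 6 — Complex power: S = V·I* = 0.0002691 - j0.009074 VA.
Step 7 — Real power: P = Re(S) = 0.0002691 W.
Step 8 — Reactive power: Q = Im(S) = -0.009074 VAR.
Step 9 — Apparent power: |S| = 0.009078 VA.
Step 10 — Power factor: PF = P/|S| = 0.02964 (leading).

(a) P = 0.0002691 W  (b) Q = -0.009074 VAR  (c) S = 0.009078 VA  (d) PF = 0.02964 (leading)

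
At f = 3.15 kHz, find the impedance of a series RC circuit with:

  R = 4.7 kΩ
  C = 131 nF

Step 1 — Angular frequency: ω = 2π·f = 2π·3150 = 1.979e+04 rad/s.
Step 2 — Component impedances:
  R: Z = R = 4700 Ω
  C: Z = 1/(jωC) = -j/(ω·C) = 0 - j385.7 Ω
Step 3 — Series combination: Z_total = R + C = 4700 - j385.7 Ω = 4716∠-4.7° Ω.

Z = 4700 - j385.7 Ω = 4716∠-4.7° Ω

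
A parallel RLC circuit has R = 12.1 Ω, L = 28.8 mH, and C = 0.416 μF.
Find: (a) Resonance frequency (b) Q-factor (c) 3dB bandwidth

Step 1 — Resonance: ω₀ = 1/√(LC) = 1/√(0.0288·4.16e-07) = 9136 rad/s.
Step 2 — f₀ = ω₀/(2π) = 1454 Hz.
Step 3 — Parallel Q: Q = R/(ω₀L) = 12.1/(9136·0.0288) = 0.04599.
Step 4 — Bandwidth: Δω = ω₀/Q = 1.987e+05 rad/s; BW = Δω/(2π) = 3.162e+04 Hz.

(a) f₀ = 1454 Hz  (b) Q = 0.04599  (c) BW = 3.162e+04 Hz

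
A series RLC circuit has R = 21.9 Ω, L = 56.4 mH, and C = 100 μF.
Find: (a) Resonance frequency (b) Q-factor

Step 1 — Resonance condition Im(Z)=0 gives ω₀ = 1/√(LC).
Step 2 — ω₀ = 1/√(0.0564·0.0001) = 421.1 rad/s.
Step 3 — f₀ = ω₀/(2π) = 67.02 Hz.
Step 4 — Series Q: Q = ω₀L/R = 421.1·0.0564/21.9 = 1.084.

(a) f₀ = 67.02 Hz  (b) Q = 1.084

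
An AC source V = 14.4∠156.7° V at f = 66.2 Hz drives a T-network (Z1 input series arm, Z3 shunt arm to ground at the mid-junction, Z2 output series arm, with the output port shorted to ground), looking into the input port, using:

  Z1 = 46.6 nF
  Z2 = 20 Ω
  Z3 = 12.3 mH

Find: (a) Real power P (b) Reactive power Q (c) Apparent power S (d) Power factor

Step 1 — Angular frequency: ω = 2π·f = 2π·66.2 = 415.9 rad/s.
Step 2 — Component impedances:
  Z1: Z = 1/(jωC) = -j/(ω·C) = 0 - j5.159e+04 Ω
  Z2: Z = R = 20 Ω
  Z3: Z = jωL = j·415.9·0.0123 = 0 + j5.116 Ω
Step 3 — With the output port shorted to ground, the output series arm Z2 runs from the junction to ground; the shunt arm Z3 also runs from the junction to ground. They appear in parallel: Z3 || Z2 = 1.228 + j4.802 Ω.
Step 4 — Series with input arm Z1: Z_in = Z1 + (Z3 || Z2) = 1.228 - j5.159e+04 Ω = 5.159e+04∠-90.0° Ω.
Step 5 — Source phasor: V = 14.4∠156.7° V = -13.23 + j5.696 V.
Step 6 — Current: I = V / Z = -0.0001104 - j0.0002564 A = 0.0002791∠-113.3° A.
Step 7 — Complex power: S = V·I* = 9.572e-08 - j0.00402 VA.
Step 8 — Real power: P = Re(S) = 9.572e-08 W.
Step 9 — Reactive power: Q = Im(S) = -0.00402 VAR.
Step 10 — Apparent power: |S| = 0.00402 VA.
Step 11 — Power factor: PF = P/|S| = 2.381e-05 (leading).

(a) P = 9.572e-08 W  (b) Q = -0.00402 VAR  (c) S = 0.00402 VA  (d) PF = 2.381e-05 (leading)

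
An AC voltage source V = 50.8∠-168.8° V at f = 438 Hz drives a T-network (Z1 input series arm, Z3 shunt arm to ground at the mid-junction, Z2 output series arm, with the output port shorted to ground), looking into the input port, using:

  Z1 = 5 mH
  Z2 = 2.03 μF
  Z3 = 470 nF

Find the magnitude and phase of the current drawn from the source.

Step 1 — Angular frequency: ω = 2π·f = 2π·438 = 2752 rad/s.
Step 2 — Component impedances:
  Z1: Z = jωL = j·2752·0.005 = 0 + j13.76 Ω
  Z2: Z = 1/(jωC) = -j/(ω·C) = 0 - j179 Ω
  Z3: Z = 1/(jωC) = -j/(ω·C) = 0 - j773.1 Ω
Step 3 — With the output port shorted to ground, the output series arm Z2 runs from the junction to ground; the shunt arm Z3 also runs from the junction to ground. They appear in parallel: Z3 || Z2 = 0 - j145.3 Ω.
Step 4 — Series with input arm Z1: Z_in = Z1 + (Z3 || Z2) = 0 - j131.6 Ω = 131.6∠-90.0° Ω.
Step 5 — Source phasor: V = 50.8∠-168.8° V = -49.83 - j9.867 V.
Step 6 — Ohm's law: I = V / Z_total = (-49.83 - j9.867) / (0 - j131.6) = 0.07499 - j0.3787 A.
Step 7 — Convert to polar: |I| = 0.3861 A, ∠I = -78.8°.

I = 0.3861∠-78.8° A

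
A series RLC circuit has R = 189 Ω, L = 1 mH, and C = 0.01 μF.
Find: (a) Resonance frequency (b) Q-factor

Step 1 — Resonance condition Im(Z)=0 gives ω₀ = 1/√(LC).
Step 2 — ω₀ = 1/√(0.001·1e-08) = 3.162e+05 rad/s.
Step 3 — f₀ = ω₀/(2π) = 5.033e+04 Hz.
Step 4 — Series Q: Q = ω₀L/R = 3.162e+05·0.001/189 = 1.673.

(a) f₀ = 5.033e+04 Hz  (b) Q = 1.673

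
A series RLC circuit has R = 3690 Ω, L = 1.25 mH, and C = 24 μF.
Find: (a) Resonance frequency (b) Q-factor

Step 1 — Resonance condition Im(Z)=0 gives ω₀ = 1/√(LC).
Step 2 — ω₀ = 1/√(0.00125·2.4e-05) = 5774 rad/s.
Step 3 — f₀ = ω₀/(2π) = 918.9 Hz.
Step 4 — Series Q: Q = ω₀L/R = 5774·0.00125/3690 = 0.001956.

(a) f₀ = 918.9 Hz  (b) Q = 0.001956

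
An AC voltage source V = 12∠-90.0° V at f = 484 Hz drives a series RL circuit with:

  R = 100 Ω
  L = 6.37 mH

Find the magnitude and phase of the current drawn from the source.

Step 1 — Angular frequency: ω = 2π·f = 2π·484 = 3041 rad/s.
Step 2 — Component impedances:
  R: Z = R = 100 Ω
  L: Z = jωL = j·3041·0.00637 = 0 + j19.37 Ω
Step 3 — Series combination: Z_total = R + L = 100 + j19.37 Ω = 101.9∠11.0° Ω.
Step 4 — Source phasor: V = 12∠-90.0° V = 0 - j12 V.
Step 5 — Ohm's law: I = V / Z_total = (0 - j12) / (100 + j19.37) = -0.02241 - j0.1157 A.
Step 6 — Convert to polar: |I| = 0.1178 A, ∠I = -101.0°.

I = 0.1178∠-101.0° A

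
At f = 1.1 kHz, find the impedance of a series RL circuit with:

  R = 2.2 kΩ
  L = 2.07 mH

Step 1 — Angular frequency: ω = 2π·f = 2π·1100 = 6912 rad/s.
Step 2 — Component impedances:
  R: Z = R = 2200 Ω
  L: Z = jωL = j·6912·0.00207 = 0 + j14.31 Ω
Step 3 — Series combination: Z_total = R + L = 2200 + j14.31 Ω = 2200∠0.4° Ω.

Z = 2200 + j14.31 Ω = 2200∠0.4° Ω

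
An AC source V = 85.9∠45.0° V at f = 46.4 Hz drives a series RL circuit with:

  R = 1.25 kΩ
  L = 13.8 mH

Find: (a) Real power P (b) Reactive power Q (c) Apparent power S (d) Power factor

Step 1 — Angular frequency: ω = 2π·f = 2π·46.4 = 291.5 rad/s.
Step 2 — Component impedances:
  R: Z = R = 1250 Ω
  L: Z = jωL = j·291.5·0.0138 = 0 + j4.023 Ω
Step 3 — Series combination: Z_total = R + L = 1250 + j4.023 Ω = 1250∠0.2° Ω.
Step 4 — Source phasor: V = 85.9∠45.0° V = 60.74 + j60.74 V.
Step 5 — Current: I = V / Z = 0.04875 + j0.04844 A = 0.06872∠44.8° A.
Step 6 — Complex power: S = V·I* = 5.903 + j0.019 VA.
Step 7 — Real power: P = Re(S) = 5.903 W.
Step 8 — Reactive power: Q = Im(S) = 0.019 VAR.
Step 9 — Apparent power: |S| = 5.903 VA.
Step 10 — Power factor: PF = P/|S| = 1 (lagging).

(a) P = 5.903 W  (b) Q = 0.019 VAR  (c) S = 5.903 VA  (d) PF = 1 (lagging)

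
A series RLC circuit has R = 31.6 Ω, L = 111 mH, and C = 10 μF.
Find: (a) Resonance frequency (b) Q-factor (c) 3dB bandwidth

Step 1 — Resonance condition Im(Z)=0 gives ω₀ = 1/√(LC).
Step 2 — ω₀ = 1/√(0.111·1e-05) = 949.2 rad/s.
Step 3 — f₀ = ω₀/(2π) = 151.1 Hz.
Step 4 — Series Q: Q = ω₀L/R = 949.2·0.111/31.6 = 3.334.
Step 5 — 3dB bandwidth: Δω = ω₀/Q = 284.7 rad/s; BW = Δω/(2π) = 45.31 Hz.

(a) f₀ = 151.1 Hz  (b) Q = 3.334  (c) BW = 45.31 Hz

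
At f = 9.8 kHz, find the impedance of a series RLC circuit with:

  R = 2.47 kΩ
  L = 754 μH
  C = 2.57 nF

Step 1 — Angular frequency: ω = 2π·f = 2π·9800 = 6.158e+04 rad/s.
Step 2 — Component impedances:
  R: Z = R = 2470 Ω
  L: Z = jωL = j·6.158e+04·0.000754 = 0 + j46.43 Ω
  C: Z = 1/(jωC) = -j/(ω·C) = 0 - j6319 Ω
Step 3 — Series combination: Z_total = R + L + C = 2470 - j6273 Ω = 6742∠-68.5° Ω.

Z = 2470 - j6273 Ω = 6742∠-68.5° Ω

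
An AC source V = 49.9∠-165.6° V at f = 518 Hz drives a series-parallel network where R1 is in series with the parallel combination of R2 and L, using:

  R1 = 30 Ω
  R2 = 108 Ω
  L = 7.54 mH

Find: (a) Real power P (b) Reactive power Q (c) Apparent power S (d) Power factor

Step 1 — Angular frequency: ω = 2π·f = 2π·518 = 3255 rad/s.
Step 2 — Component impedances:
  R1: Z = R = 30 Ω
  R2: Z = R = 108 Ω
  L: Z = jωL = j·3255·0.00754 = 0 + j24.54 Ω
Step 3 — Parallel branch: R2 || L = 1/(1/R2 + 1/L) = 5.302 + j23.34 Ω.
Step 4 — Series with R1: Z_total = R1 + (R2 || L) = 35.3 + j23.34 Ω = 42.32∠33.5° Ω.
Step 5 — Source phasor: V = 49.9∠-165.6° V = -48.33 - j12.41 V.
Step 6 — Current: I = V / Z = -1.114 + j0.3852 A = 1.179∠160.9° A.
Step 7 — Complex power: S = V·I* = 49.09 + j32.45 VA.
Step 8 — Real power: P = Re(S) = 49.09 W.
Step 9 — Reactive power: Q = Im(S) = 32.45 VAR.
Step 10 — Apparent power: |S| = 58.84 VA.
Step 11 — Power factor: PF = P/|S| = 0.8342 (lagging).

(a) P = 49.09 W  (b) Q = 32.45 VAR  (c) S = 58.84 VA  (d) PF = 0.8342 (lagging)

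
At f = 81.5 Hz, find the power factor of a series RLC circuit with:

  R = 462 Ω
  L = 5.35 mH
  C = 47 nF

Step 1 — Angular frequency: ω = 2π·f = 2π·81.5 = 512.1 rad/s.
Step 2 — Component impedances:
  R: Z = R = 462 Ω
  L: Z = jωL = j·512.1·0.00535 = 0 + j2.74 Ω
  C: Z = 1/(jωC) = -j/(ω·C) = 0 - j4.155e+04 Ω
Step 3 — Series combination: Z_total = R + L + C = 462 - j4.155e+04 Ω = 4.155e+04∠-89.4° Ω.
Step 4 — Power factor: PF = cos(φ) = Re(Z)/|Z| = 462/4.155e+04 = 0.01112.
Step 5 — Type: Im(Z) = -4.155e+04 ⇒ leading (phase φ = -89.4°).

PF = 0.01112 (leading, φ = -89.4°)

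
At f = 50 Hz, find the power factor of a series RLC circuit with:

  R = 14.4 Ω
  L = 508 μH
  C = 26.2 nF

Step 1 — Angular frequency: ω = 2π·f = 2π·50 = 314.2 rad/s.
Step 2 — Component impedances:
  R: Z = R = 14.4 Ω
  L: Z = jωL = j·314.2·0.000508 = 0 + j0.1596 Ω
  C: Z = 1/(jωC) = -j/(ω·C) = 0 - j1.215e+05 Ω
Step 3 — Series combination: Z_total = R + L + C = 14.4 - j1.215e+05 Ω = 1.215e+05∠-90.0° Ω.
Step 4 — Power factor: PF = cos(φ) = Re(Z)/|Z| = 14.4/1.215e+05 = 0.0001185.
Step 5 — Type: Im(Z) = -1.215e+05 ⇒ leading (phase φ = -90.0°).

PF = 0.0001185 (leading, φ = -90.0°)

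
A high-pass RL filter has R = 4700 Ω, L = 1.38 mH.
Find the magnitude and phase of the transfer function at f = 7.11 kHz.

Step 1 — Angular frequency: ω = 2π·7110 = 4.467e+04 rad/s.
Step 2 — Transfer function: H(jω) = jωL/(R + jωL).
Step 3 — Numerator jωL = j·61.65; denominator R + jωL = 4700 + j61.65.
Step 4 — H = 0.000172 + j0.01311.
Step 5 — Magnitude: |H| = 0.01312 (-37.6 dB); phase: φ = 89.2°.

|H| = 0.01312 (-37.6 dB), φ = 89.2°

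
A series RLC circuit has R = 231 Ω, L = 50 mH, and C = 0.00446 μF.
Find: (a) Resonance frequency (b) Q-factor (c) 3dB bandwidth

Step 1 — Resonance: ω₀ = 1/√(LC) = 1/√(0.05·4.46e-09) = 6.696e+04 rad/s.
Step 2 — f₀ = ω₀/(2π) = 1.066e+04 Hz.
Step 3 — Series Q: Q = ω₀L/R = 6.696e+04·0.05/231 = 14.49.
Step 4 — Bandwidth: Δω = ω₀/Q = 4620 rad/s; BW = Δω/(2π) = 735.3 Hz.

(a) f₀ = 1.066e+04 Hz  (b) Q = 14.49  (c) BW = 735.3 Hz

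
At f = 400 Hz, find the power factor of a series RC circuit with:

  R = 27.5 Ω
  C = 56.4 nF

Step 1 — Angular frequency: ω = 2π·f = 2π·400 = 2513 rad/s.
Step 2 — Component impedances:
  R: Z = R = 27.5 Ω
  C: Z = 1/(jωC) = -j/(ω·C) = 0 - j7055 Ω
Step 3 — Series combination: Z_total = R + C = 27.5 - j7055 Ω = 7055∠-89.8° Ω.
Step 4 — Power factor: PF = cos(φ) = Re(Z)/|Z| = 27.5/7055 = 0.003898.
Step 5 — Type: Im(Z) = -7055 ⇒ leading (phase φ = -89.8°).

PF = 0.003898 (leading, φ = -89.8°)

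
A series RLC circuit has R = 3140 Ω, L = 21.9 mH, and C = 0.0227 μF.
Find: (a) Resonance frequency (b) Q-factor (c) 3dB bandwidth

Step 1 — Resonance: ω₀ = 1/√(LC) = 1/√(0.0219·2.27e-08) = 4.485e+04 rad/s.
Step 2 — f₀ = ω₀/(2π) = 7138 Hz.
Step 3 — Series Q: Q = ω₀L/R = 4.485e+04·0.0219/3140 = 0.3128.
Step 4 — Bandwidth: Δω = ω₀/Q = 1.434e+05 rad/s; BW = Δω/(2π) = 2.282e+04 Hz.

(a) f₀ = 7138 Hz  (b) Q = 0.3128  (c) BW = 2.282e+04 Hz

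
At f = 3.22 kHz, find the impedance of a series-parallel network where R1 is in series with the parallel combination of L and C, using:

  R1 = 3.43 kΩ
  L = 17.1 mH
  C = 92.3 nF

Step 1 — Angular frequency: ω = 2π·f = 2π·3220 = 2.023e+04 rad/s.
Step 2 — Component impedances:
  R1: Z = R = 3430 Ω
  L: Z = jωL = j·2.023e+04·0.0171 = 0 + j346 Ω
  C: Z = 1/(jωC) = -j/(ω·C) = 0 - j535.5 Ω
Step 3 — Parallel branch: L || C = 1/(1/L + 1/C) = 0 + j977.5 Ω.
Step 4 — Series with R1: Z_total = R1 + (L || C) = 3430 + j977.5 Ω = 3567∠15.9° Ω.

Z = 3430 + j977.5 Ω = 3567∠15.9° Ω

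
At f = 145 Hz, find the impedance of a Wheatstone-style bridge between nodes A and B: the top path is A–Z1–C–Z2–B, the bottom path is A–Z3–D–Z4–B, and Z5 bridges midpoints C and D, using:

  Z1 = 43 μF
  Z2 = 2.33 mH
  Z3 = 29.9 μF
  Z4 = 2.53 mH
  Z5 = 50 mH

Step 1 — Angular frequency: ω = 2π·f = 2π·145 = 911.1 rad/s.
Step 2 — Component impedances:
  Z1: Z = 1/(jωC) = -j/(ω·C) = 0 - j25.53 Ω
  Z2: Z = jωL = j·911.1·0.00233 = 0 + j2.123 Ω
  Z3: Z = 1/(jωC) = -j/(ω·C) = 0 - j36.71 Ω
  Z4: Z = jωL = j·911.1·0.00253 = 0 + j2.305 Ω
  Z5: Z = jωL = j·911.1·0.05 = 0 + j45.55 Ω
Step 3 — Bridge requires nodal analysis (the Z5 bridge couples midpoints C and D, so the two paths cannot be reduced to a simple series/parallel combination). Setting node B to ground and injecting 1 A at node A, the 3-node admittance system at A, C, D solves to V_A = Z_AB = 0 - j13.93 Ω = 13.93∠-90.0° Ω.

Z = 0 - j13.93 Ω = 13.93∠-90.0° Ω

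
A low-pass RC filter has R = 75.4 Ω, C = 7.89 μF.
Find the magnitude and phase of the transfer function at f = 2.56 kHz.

Step 1 — Angular frequency: ω = 2π·2560 = 1.608e+04 rad/s.
Step 2 — Transfer function: H(jω) = 1/(1 + jωRC).
Step 3 — Denominator: 1 + jωRC = 1 + j·1.608e+04·75.4·7.89e-06 = 1 + j9.569.
Step 4 — H = 0.0108 - j0.1034.
Step 5 — Magnitude: |H| = 0.1039 (-19.7 dB); phase: φ = -84.0°.

|H| = 0.1039 (-19.7 dB), φ = -84.0°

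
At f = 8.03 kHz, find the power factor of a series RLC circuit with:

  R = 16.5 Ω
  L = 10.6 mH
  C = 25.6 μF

Step 1 — Angular frequency: ω = 2π·f = 2π·8030 = 5.045e+04 rad/s.
Step 2 — Component impedances:
  R: Z = R = 16.5 Ω
  L: Z = jωL = j·5.045e+04·0.0106 = 0 + j534.8 Ω
  C: Z = 1/(jωC) = -j/(ω·C) = 0 - j0.7742 Ω
Step 3 — Series combination: Z_total = R + L + C = 16.5 + j534 Ω = 534.3∠88.2° Ω.
Step 4 — Power factor: PF = cos(φ) = Re(Z)/|Z| = 16.5/534.3 = 0.03088.
Step 5 — Type: Im(Z) = 534 ⇒ lagging (phase φ = 88.2°).

PF = 0.03088 (lagging, φ = 88.2°)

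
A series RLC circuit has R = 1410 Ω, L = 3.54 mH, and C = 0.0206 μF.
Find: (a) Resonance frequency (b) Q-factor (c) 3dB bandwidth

Step 1 — Resonance: ω₀ = 1/√(LC) = 1/√(0.00354·2.06e-08) = 1.171e+05 rad/s.
Step 2 — f₀ = ω₀/(2π) = 1.864e+04 Hz.
Step 3 — Series Q: Q = ω₀L/R = 1.171e+05·0.00354/1410 = 0.294.
Step 4 — Bandwidth: Δω = ω₀/Q = 3.983e+05 rad/s; BW = Δω/(2π) = 6.339e+04 Hz.

(a) f₀ = 1.864e+04 Hz  (b) Q = 0.294  (c) BW = 6.339e+04 Hz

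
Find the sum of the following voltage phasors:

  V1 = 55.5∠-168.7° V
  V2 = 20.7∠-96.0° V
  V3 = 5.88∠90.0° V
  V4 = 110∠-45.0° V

Step 1 — Convert each phasor to rectangular form:
  V1 = 55.5·(cos(-168.7°) + j·sin(-168.7°)) = -54.42 - j10.88 V
  V2 = 20.7·(cos(-96.0°) + j·sin(-96.0°)) = -2.164 - j20.59 V
  V3 = 5.88·(cos(90.0°) + j·sin(90.0°)) = 0 + j5.88 V
  V4 = 110·(cos(-45.0°) + j·sin(-45.0°)) = 77.78 - j77.78 V
Step 2 — Sum components: V_total = 21.19 - j103.4 V.
Step 3 — Convert to polar: |V_total| = 105.5 V, ∠V_total = -78.4°.

V_total = 105.5∠-78.4° V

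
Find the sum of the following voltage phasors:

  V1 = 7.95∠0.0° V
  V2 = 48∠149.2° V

Step 1 — Convert each phasor to rectangular form:
  V1 = 7.95·(cos(0.0°) + j·sin(0.0°)) = 7.95 V
  V2 = 48·(cos(149.2°) + j·sin(149.2°)) = -41.23 + j24.58 V
Step 2 — Sum components: V_total = -33.28 + j24.58 V.
Step 3 — Convert to polar: |V_total| = 41.37 V, ∠V_total = 143.6°.

V_total = 41.37∠143.6° V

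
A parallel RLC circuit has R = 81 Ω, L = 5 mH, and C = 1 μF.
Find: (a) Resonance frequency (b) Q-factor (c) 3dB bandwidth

Step 1 — Resonance: ω₀ = 1/√(LC) = 1/√(0.005·1e-06) = 1.414e+04 rad/s.
Step 2 — f₀ = ω₀/(2π) = 2251 Hz.
Step 3 — Parallel Q: Q = R/(ω₀L) = 81/(1.414e+04·0.005) = 1.146.
Step 4 — Bandwidth: Δω = ω₀/Q = 1.235e+04 rad/s; BW = Δω/(2π) = 1965 Hz.

(a) f₀ = 2251 Hz  (b) Q = 1.146  (c) BW = 1965 Hz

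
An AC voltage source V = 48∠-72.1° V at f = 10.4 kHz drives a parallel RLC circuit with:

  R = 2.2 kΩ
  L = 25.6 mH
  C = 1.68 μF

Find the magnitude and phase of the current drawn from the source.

Step 1 — Angular frequency: ω = 2π·f = 2π·1.04e+04 = 6.535e+04 rad/s.
Step 2 — Component impedances:
  R: Z = R = 2200 Ω
  L: Z = jωL = j·6.535e+04·0.0256 = 0 + j1673 Ω
  C: Z = 1/(jωC) = -j/(ω·C) = 0 - j9.109 Ω
Step 3 — Parallel combination: 1/Z_total = 1/R + 1/L + 1/C; Z_total = 0.03813 - j9.159 Ω = 9.159∠-89.8° Ω.
Step 4 — Source phasor: V = 48∠-72.1° V = 14.75 - j45.68 V.
Step 5 — Ohm's law: I = V / Z_total = (14.75 - j45.68) / (0.03813 - j9.159) = 4.994 + j1.59 A.
Step 6 — Convert to polar: |I| = 5.241 A, ∠I = 17.7°.

I = 5.241∠17.7° A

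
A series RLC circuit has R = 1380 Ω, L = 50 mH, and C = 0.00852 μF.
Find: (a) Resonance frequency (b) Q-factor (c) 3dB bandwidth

Step 1 — Resonance condition Im(Z)=0 gives ω₀ = 1/√(LC).
Step 2 — ω₀ = 1/√(0.05·8.52e-09) = 4.845e+04 rad/s.
Step 3 — f₀ = ω₀/(2π) = 7711 Hz.
Step 4 — Series Q: Q = ω₀L/R = 4.845e+04·0.05/1380 = 1.755.
Step 5 — 3dB bandwidth: Δω = ω₀/Q = 2.76e+04 rad/s; BW = Δω/(2π) = 4393 Hz.

(a) f₀ = 7711 Hz  (b) Q = 1.755  (c) BW = 4393 Hz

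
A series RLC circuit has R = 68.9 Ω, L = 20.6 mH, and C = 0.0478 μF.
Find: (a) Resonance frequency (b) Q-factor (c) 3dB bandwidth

Step 1 — Resonance: ω₀ = 1/√(LC) = 1/√(0.0206·4.78e-08) = 3.187e+04 rad/s.
Step 2 — f₀ = ω₀/(2π) = 5072 Hz.
Step 3 — Series Q: Q = ω₀L/R = 3.187e+04·0.0206/68.9 = 9.528.
Step 4 — Bandwidth: Δω = ω₀/Q = 3345 rad/s; BW = Δω/(2π) = 532.3 Hz.

(a) f₀ = 5072 Hz  (b) Q = 9.528  (c) BW = 532.3 Hz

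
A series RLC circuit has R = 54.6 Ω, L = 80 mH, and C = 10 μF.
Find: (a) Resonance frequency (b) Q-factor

Step 1 — Resonance condition Im(Z)=0 gives ω₀ = 1/√(LC).
Step 2 — ω₀ = 1/√(0.08·1e-05) = 1118 rad/s.
Step 3 — f₀ = ω₀/(2π) = 177.9 Hz.
Step 4 — Series Q: Q = ω₀L/R = 1118·0.08/54.6 = 1.638.

(a) f₀ = 177.9 Hz  (b) Q = 1.638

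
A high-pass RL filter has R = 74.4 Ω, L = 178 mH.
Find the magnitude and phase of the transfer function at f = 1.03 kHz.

Step 1 — Angular frequency: ω = 2π·1030 = 6472 rad/s.
Step 2 — Transfer function: H(jω) = jωL/(R + jωL).
Step 3 — Numerator jωL = j·1152; denominator R + jωL = 74.4 + j1152.
Step 4 — H = 0.9958 + j0.06432.
Step 5 — Magnitude: |H| = 0.9979 (-0.0 dB); phase: φ = 3.7°.

|H| = 0.9979 (-0.0 dB), φ = 3.7°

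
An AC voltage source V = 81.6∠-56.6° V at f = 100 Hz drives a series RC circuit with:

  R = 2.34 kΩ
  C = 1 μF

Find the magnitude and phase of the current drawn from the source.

Step 1 — Angular frequency: ω = 2π·f = 2π·100 = 628.3 rad/s.
Step 2 — Component impedances:
  R: Z = R = 2340 Ω
  C: Z = 1/(jωC) = -j/(ω·C) = 0 - j1592 Ω
Step 3 — Series combination: Z_total = R + C = 2340 - j1592 Ω = 2830∠-34.2° Ω.
Step 4 — Source phasor: V = 81.6∠-56.6° V = 44.92 - j68.12 V.
Step 5 — Ohm's law: I = V / Z_total = (44.92 - j68.12) / (2340 - j1592) = 0.02666 - j0.01098 A.
Step 6 — Convert to polar: |I| = 0.02883 A, ∠I = -22.4°.

I = 0.02883∠-22.4° A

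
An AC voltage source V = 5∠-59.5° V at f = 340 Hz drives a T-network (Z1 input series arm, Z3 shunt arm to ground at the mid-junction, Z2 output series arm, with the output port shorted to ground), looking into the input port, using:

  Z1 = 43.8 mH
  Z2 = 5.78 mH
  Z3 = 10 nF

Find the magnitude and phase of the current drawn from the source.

Step 1 — Angular frequency: ω = 2π·f = 2π·340 = 2136 rad/s.
Step 2 — Component impedances:
  Z1: Z = jωL = j·2136·0.0438 = 0 + j93.57 Ω
  Z2: Z = jωL = j·2136·0.00578 = 0 + j12.35 Ω
  Z3: Z = 1/(jωC) = -j/(ω·C) = 0 - j4.681e+04 Ω
Step 3 — With the output port shorted to ground, the output series arm Z2 runs from the junction to ground; the shunt arm Z3 also runs from the junction to ground. They appear in parallel: Z3 || Z2 = 0 + j12.35 Ω.
Step 4 — Series with input arm Z1: Z_in = Z1 + (Z3 || Z2) = 0 + j105.9 Ω = 105.9∠90.0° Ω.
Step 5 — Source phasor: V = 5∠-59.5° V = 2.538 - j4.308 V.
Step 6 — Ohm's law: I = V / Z_total = (2.538 - j4.308) / (0 + j105.9) = -0.04067 - j0.02396 A.
Step 7 — Convert to polar: |I| = 0.04721 A, ∠I = -149.5°.

I = 0.04721∠-149.5° A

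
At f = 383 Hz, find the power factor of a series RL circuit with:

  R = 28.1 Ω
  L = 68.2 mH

Step 1 — Angular frequency: ω = 2π·f = 2π·383 = 2406 rad/s.
Step 2 — Component impedances:
  R: Z = R = 28.1 Ω
  L: Z = jωL = j·2406·0.0682 = 0 + j164.1 Ω
Step 3 — Series combination: Z_total = R + L = 28.1 + j164.1 Ω = 166.5∠80.3° Ω.
Step 4 — Power factor: PF = cos(φ) = Re(Z)/|Z| = 28.1/166.5 = 0.1688.
Step 5 — Type: Im(Z) = 164.1 ⇒ lagging (phase φ = 80.3°).

PF = 0.1688 (lagging, φ = 80.3°)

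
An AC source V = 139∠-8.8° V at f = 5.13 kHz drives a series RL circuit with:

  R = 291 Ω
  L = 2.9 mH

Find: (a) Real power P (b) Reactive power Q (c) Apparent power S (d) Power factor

Step 1 — Angular frequency: ω = 2π·f = 2π·5130 = 3.223e+04 rad/s.
Step 2 — Component impedances:
  R: Z = R = 291 Ω
  L: Z = jωL = j·3.223e+04·0.0029 = 0 + j93.47 Ω
Step 3 — Series combination: Z_total = R + L = 291 + j93.47 Ω = 305.6∠17.8° Ω.
Step 4 — Source phasor: V = 139∠-8.8° V = 137.4 - j21.27 V.
Step 5 — Current: I = V / Z = 0.4066 - j0.2037 A = 0.4548∠-26.6° A.
Step 6 — Complex power: S = V·I* = 60.19 + j19.33 VA.
Step 7 — Real power: P = Re(S) = 60.19 W.
Step 8 — Reactive power: Q = Im(S) = 19.33 VAR.
Step 9 — Apparent power: |S| = 63.21 VA.
Step 10 — Power factor: PF = P/|S| = 0.9521 (lagging).

(a) P = 60.19 W  (b) Q = 19.33 VAR  (c) S = 63.21 VA  (d) PF = 0.9521 (lagging)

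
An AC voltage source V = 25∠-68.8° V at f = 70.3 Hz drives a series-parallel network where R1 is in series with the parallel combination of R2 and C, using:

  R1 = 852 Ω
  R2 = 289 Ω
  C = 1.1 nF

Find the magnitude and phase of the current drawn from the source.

Step 1 — Angular frequency: ω = 2π·f = 2π·70.3 = 441.7 rad/s.
Step 2 — Component impedances:
  R1: Z = R = 852 Ω
  R2: Z = R = 289 Ω
  C: Z = 1/(jωC) = -j/(ω·C) = 0 - j2.058e+06 Ω
Step 3 — Parallel branch: R2 || C = 1/(1/R2 + 1/C) = 289 - j0.04058 Ω.
Step 4 — Series with R1: Z_total = R1 + (R2 || C) = 1141 - j0.04058 Ω = 1141∠-0.0° Ω.
Step 5 — Source phasor: V = 25∠-68.8° V = 9.041 - j23.31 V.
Step 6 — Ohm's law: I = V / Z_total = (9.041 - j23.31) / (1141 - j0.04058) = 0.007924 - j0.02043 A.
Step 7 — Convert to polar: |I| = 0.02191 A, ∠I = -68.8°.

I = 0.02191∠-68.8° A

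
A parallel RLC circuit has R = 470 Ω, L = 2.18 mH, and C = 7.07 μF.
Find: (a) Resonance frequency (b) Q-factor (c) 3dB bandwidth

Step 1 — Resonance: ω₀ = 1/√(LC) = 1/√(0.00218·7.07e-06) = 8055 rad/s.
Step 2 — f₀ = ω₀/(2π) = 1282 Hz.
Step 3 — Parallel Q: Q = R/(ω₀L) = 470/(8055·0.00218) = 26.77.
Step 4 — Bandwidth: Δω = ω₀/Q = 300.9 rad/s; BW = Δω/(2π) = 47.9 Hz.

(a) f₀ = 1282 Hz  (b) Q = 26.77  (c) BW = 47.9 Hz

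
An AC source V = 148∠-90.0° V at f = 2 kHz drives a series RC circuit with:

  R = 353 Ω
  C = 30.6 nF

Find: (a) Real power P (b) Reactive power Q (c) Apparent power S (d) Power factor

Step 1 — Angular frequency: ω = 2π·f = 2π·2000 = 1.257e+04 rad/s.
Step 2 — Component impedances:
  R: Z = R = 353 Ω
  C: Z = 1/(jωC) = -j/(ω·C) = 0 - j2601 Ω
Step 3 — Series combination: Z_total = R + C = 353 - j2601 Ω = 2624∠-82.3° Ω.
Step 4 — Source phasor: V = 148∠-90.0° V = 0 - j148 V.
Step 5 — Current: I = V / Z = 0.05588 - j0.007585 A = 0.05639∠-7.7° A.
Step 6 — Complex power: S = V·I* = 1.123 - j8.27 VA.
Step 7 — Real power: P = Re(S) = 1.123 W.
Step 8 — Reactive power: Q = Im(S) = -8.27 VAR.
Step 9 — Apparent power: |S| = 8.346 VA.
Step 10 — Power factor: PF = P/|S| = 0.1345 (leading).

(a) P = 1.123 W  (b) Q = -8.27 VAR  (c) S = 8.346 VA  (d) PF = 0.1345 (leading)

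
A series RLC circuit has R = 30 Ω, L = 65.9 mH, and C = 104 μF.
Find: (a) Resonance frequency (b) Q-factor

Step 1 — Resonance condition Im(Z)=0 gives ω₀ = 1/√(LC).
Step 2 — ω₀ = 1/√(0.0659·0.000104) = 382 rad/s.
Step 3 — f₀ = ω₀/(2π) = 60.79 Hz.
Step 4 — Series Q: Q = ω₀L/R = 382·0.0659/30 = 0.8391.

(a) f₀ = 60.79 Hz  (b) Q = 0.8391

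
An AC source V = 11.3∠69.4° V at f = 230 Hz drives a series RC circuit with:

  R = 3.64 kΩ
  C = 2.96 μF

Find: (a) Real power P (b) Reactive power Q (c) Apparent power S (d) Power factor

Step 1 — Angular frequency: ω = 2π·f = 2π·230 = 1445 rad/s.
Step 2 — Component impedances:
  R: Z = R = 3640 Ω
  C: Z = 1/(jωC) = -j/(ω·C) = 0 - j233.8 Ω
Step 3 — Series combination: Z_total = R + C = 3640 - j233.8 Ω = 3647∠-3.7° Ω.
Step 4 — Source phasor: V = 11.3∠69.4° V = 3.976 + j10.58 V.
Step 5 — Current: I = V / Z = 0.0009019 + j0.002964 A = 0.003098∠73.1° A.
Step 6 — Complex power: S = V·I* = 0.03494 - j0.002244 VA.
Step 7 — Real power: P = Re(S) = 0.03494 W.
Step 8 — Reactive power: Q = Im(S) = -0.002244 VAR.
Step 9 — Apparent power: |S| = 0.03501 VA.
Step 10 — Power factor: PF = P/|S| = 0.9979 (leading).

(a) P = 0.03494 W  (b) Q = -0.002244 VAR  (c) S = 0.03501 VA  (d) PF = 0.9979 (leading)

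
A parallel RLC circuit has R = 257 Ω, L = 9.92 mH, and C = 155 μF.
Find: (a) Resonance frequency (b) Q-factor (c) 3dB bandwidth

Step 1 — Resonance: ω₀ = 1/√(LC) = 1/√(0.00992·0.000155) = 806.5 rad/s.
Step 2 — f₀ = ω₀/(2π) = 128.4 Hz.
Step 3 — Parallel Q: Q = R/(ω₀L) = 257/(806.5·0.00992) = 32.12.
Step 4 — Bandwidth: Δω = ω₀/Q = 25.1 rad/s; BW = Δω/(2π) = 3.995 Hz.

(a) f₀ = 128.4 Hz  (b) Q = 32.12  (c) BW = 3.995 Hz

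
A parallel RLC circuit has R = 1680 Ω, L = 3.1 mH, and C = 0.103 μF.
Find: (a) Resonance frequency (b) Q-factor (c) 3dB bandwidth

Step 1 — Resonance: ω₀ = 1/√(LC) = 1/√(0.0031·1.03e-07) = 5.596e+04 rad/s.
Step 2 — f₀ = ω₀/(2π) = 8907 Hz.
Step 3 — Parallel Q: Q = R/(ω₀L) = 1680/(5.596e+04·0.0031) = 9.684.
Step 4 — Bandwidth: Δω = ω₀/Q = 5779 rad/s; BW = Δω/(2π) = 919.8 Hz.

(a) f₀ = 8907 Hz  (b) Q = 9.684  (c) BW = 919.8 Hz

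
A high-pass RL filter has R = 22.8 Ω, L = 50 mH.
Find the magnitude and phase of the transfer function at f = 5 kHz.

Step 1 — Angular frequency: ω = 2π·5000 = 3.142e+04 rad/s.
Step 2 — Transfer function: H(jω) = jωL/(R + jωL).
Step 3 — Numerator jωL = j·1571; denominator R + jωL = 22.8 + j1571.
Step 4 — H = 0.9998 + j0.01451.
Step 5 — Magnitude: |H| = 0.9999 (-0.0 dB); phase: φ = 0.8°.

|H| = 0.9999 (-0.0 dB), φ = 0.8°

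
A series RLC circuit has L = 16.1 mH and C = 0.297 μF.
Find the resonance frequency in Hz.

Step 1 — Resonance condition Im(Z)=0 gives ω₀ = 1/√(LC).
Step 2 — ω₀ = 1/√(0.0161·2.97e-07) = 1.446e+04 rad/s.
Step 3 — f₀ = ω₀/(2π) = 2302 Hz.

f₀ = 2302 Hz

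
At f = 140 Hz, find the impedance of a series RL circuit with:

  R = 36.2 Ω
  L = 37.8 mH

Step 1 — Angular frequency: ω = 2π·f = 2π·140 = 879.6 rad/s.
Step 2 — Component impedances:
  R: Z = R = 36.2 Ω
  L: Z = jωL = j·879.6·0.0378 = 0 + j33.25 Ω
Step 3 — Series combination: Z_total = R + L = 36.2 + j33.25 Ω = 49.15∠42.6° Ω.

Z = 36.2 + j33.25 Ω = 49.15∠42.6° Ω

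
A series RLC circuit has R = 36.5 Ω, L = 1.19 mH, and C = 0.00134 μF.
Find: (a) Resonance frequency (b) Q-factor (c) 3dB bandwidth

Step 1 — Resonance: ω₀ = 1/√(LC) = 1/√(0.00119·1.34e-09) = 7.919e+05 rad/s.
Step 2 — f₀ = ω₀/(2π) = 1.26e+05 Hz.
Step 3 — Series Q: Q = ω₀L/R = 7.919e+05·0.00119/36.5 = 25.82.
Step 4 — Bandwidth: Δω = ω₀/Q = 3.067e+04 rad/s; BW = Δω/(2π) = 4882 Hz.

(a) f₀ = 1.26e+05 Hz  (b) Q = 25.82  (c) BW = 4882 Hz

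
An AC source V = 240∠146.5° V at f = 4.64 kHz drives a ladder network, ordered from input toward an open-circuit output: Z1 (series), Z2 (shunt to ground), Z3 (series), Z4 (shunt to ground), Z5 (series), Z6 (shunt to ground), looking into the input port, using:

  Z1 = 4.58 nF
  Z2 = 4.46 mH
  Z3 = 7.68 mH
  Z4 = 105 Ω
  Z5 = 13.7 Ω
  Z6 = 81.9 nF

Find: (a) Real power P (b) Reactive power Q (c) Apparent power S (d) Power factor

Step 1 — Angular frequency: ω = 2π·f = 2π·4640 = 2.915e+04 rad/s.
Step 2 — Component impedances:
  Z1: Z = 1/(jωC) = -j/(ω·C) = 0 - j7489 Ω
  Z2: Z = jωL = j·2.915e+04·0.00446 = 0 + j130 Ω
  Z3: Z = jωL = j·2.915e+04·0.00768 = 0 + j223.9 Ω
  Z4: Z = R = 105 Ω
  Z5: Z = R = 13.7 Ω
  Z6: Z = 1/(jωC) = -j/(ω·C) = 0 - j418.8 Ω
Step 3 — Ladder network (open output): work backward from the far end, alternating series and parallel combinations. Z_in = 14.03 - j7406 Ω = 7406∠-89.9° Ω.
Step 4 — Source phasor: V = 240∠146.5° V = -200.1 + j132.5 V.
Step 5 — Current: I = V / Z = -0.01794 - j0.02699 A = 0.0324∠-123.6° A.
Step 6 — Complex power: S = V·I* = 0.01473 - j7.777 VA.
Step 7 — Real power: P = Re(S) = 0.01473 W.
Step 8 — Reactive power: Q = Im(S) = -7.777 VAR.
Step 9 — Apparent power: |S| = 7.777 VA.
Step 10 — Power factor: PF = P/|S| = 0.001894 (leading).

(a) P = 0.01473 W  (b) Q = -7.777 VAR  (c) S = 7.777 VA  (d) PF = 0.001894 (leading)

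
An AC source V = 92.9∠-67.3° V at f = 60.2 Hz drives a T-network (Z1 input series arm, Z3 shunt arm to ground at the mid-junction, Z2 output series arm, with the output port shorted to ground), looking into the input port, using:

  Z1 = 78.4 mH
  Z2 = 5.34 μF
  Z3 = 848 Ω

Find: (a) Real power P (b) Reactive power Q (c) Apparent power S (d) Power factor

Step 1 — Angular frequency: ω = 2π·f = 2π·60.2 = 378.2 rad/s.
Step 2 — Component impedances:
  Z1: Z = jωL = j·378.2·0.0784 = 0 + j29.65 Ω
  Z2: Z = 1/(jωC) = -j/(ω·C) = 0 - j495.1 Ω
  Z3: Z = R = 848 Ω
Step 3 — With the output port shorted to ground, the output series arm Z2 runs from the junction to ground; the shunt arm Z3 also runs from the junction to ground. They appear in parallel: Z3 || Z2 = 215.6 - j369.2 Ω.
Step 4 — Series with input arm Z1: Z_in = Z1 + (Z3 || Z2) = 215.6 - j339.6 Ω = 402.2∠-57.6° Ω.
Step 5 — Source phasor: V = 92.9∠-67.3° V = 35.85 - j85.7 V.
Step 6 — Current: I = V / Z = 0.2277 - j0.03895 A = 0.231∠-9.7° A.
Step 7 — Complex power: S = V·I* = 11.5 - j18.11 VA.
Step 8 — Real power: P = Re(S) = 11.5 W.
Step 9 — Reactive power: Q = Im(S) = -18.11 VAR.
Step 10 — Apparent power: |S| = 21.46 VA.
Step 11 — Power factor: PF = P/|S| = 0.5359 (leading).

(a) P = 11.5 W  (b) Q = -18.11 VAR  (c) S = 21.46 VA  (d) PF = 0.5359 (leading)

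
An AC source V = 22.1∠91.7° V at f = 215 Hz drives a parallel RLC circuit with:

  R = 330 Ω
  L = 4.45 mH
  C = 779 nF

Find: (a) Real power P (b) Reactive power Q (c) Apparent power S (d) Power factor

Step 1 — Angular frequency: ω = 2π·f = 2π·215 = 1351 rad/s.
Step 2 — Component impedances:
  R: Z = R = 330 Ω
  L: Z = jωL = j·1351·0.00445 = 0 + j6.011 Ω
  C: Z = 1/(jωC) = -j/(ω·C) = 0 - j950.3 Ω
Step 3 — Parallel combination: 1/Z_total = 1/R + 1/L + 1/C; Z_total = 0.1109 + j6.048 Ω = 6.049∠88.9° Ω.
Step 4 — Source phasor: V = 22.1∠91.7° V = -0.6556 + j22.09 V.
Step 5 — Current: I = V / Z = 3.649 + j0.1753 A = 3.654∠2.8° A.
Step 6 — Complex power: S = V·I* = 1.48 + j80.73 VA.
Step 7 — Real power: P = Re(S) = 1.48 W.
Step 8 — Reactive power: Q = Im(S) = 80.73 VAR.
Step 9 — Apparent power: |S| = 80.75 VA.
Step 10 — Power factor: PF = P/|S| = 0.01833 (lagging).

(a) P = 1.48 W  (b) Q = 80.73 VAR  (c) S = 80.75 VA  (d) PF = 0.01833 (lagging)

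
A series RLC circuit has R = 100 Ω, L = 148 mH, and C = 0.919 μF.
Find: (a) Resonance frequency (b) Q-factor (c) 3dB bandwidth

Step 1 — Resonance condition Im(Z)=0 gives ω₀ = 1/√(LC).
Step 2 — ω₀ = 1/√(0.148·9.19e-07) = 2712 rad/s.
Step 3 — f₀ = ω₀/(2π) = 431.6 Hz.
Step 4 — Series Q: Q = ω₀L/R = 2712·0.148/100 = 4.013.
Step 5 — 3dB bandwidth: Δω = ω₀/Q = 675.7 rad/s; BW = Δω/(2π) = 107.5 Hz.

(a) f₀ = 431.6 Hz  (b) Q = 4.013  (c) BW = 107.5 Hz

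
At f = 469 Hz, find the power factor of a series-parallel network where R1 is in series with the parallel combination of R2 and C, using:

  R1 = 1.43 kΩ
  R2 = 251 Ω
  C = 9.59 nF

Step 1 — Angular frequency: ω = 2π·f = 2π·469 = 2947 rad/s.
Step 2 — Component impedances:
  R1: Z = R = 1430 Ω
  R2: Z = R = 251 Ω
  C: Z = 1/(jωC) = -j/(ω·C) = 0 - j3.539e+04 Ω
Step 3 — Parallel branch: R2 || C = 1/(1/R2 + 1/C) = 251 - j1.78 Ω.
Step 4 — Series with R1: Z_total = R1 + (R2 || C) = 1681 - j1.78 Ω = 1681∠-0.1° Ω.
Step 5 — Power factor: PF = cos(φ) = Re(Z)/|Z| = 1681/1681 = 1.
Step 6 — Type: Im(Z) = -1.78 ⇒ leading (phase φ = -0.1°).

PF = 1 (leading, φ = -0.1°)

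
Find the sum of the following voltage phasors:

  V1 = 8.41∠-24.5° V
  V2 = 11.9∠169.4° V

Step 1 — Convert each phasor to rectangular form:
  V1 = 8.41·(cos(-24.5°) + j·sin(-24.5°)) = 7.653 - j3.488 V
  V2 = 11.9·(cos(169.4°) + j·sin(169.4°)) = -11.7 + j2.189 V
Step 2 — Sum components: V_total = -4.044 - j1.299 V.
Step 3 — Convert to polar: |V_total| = 4.248 V, ∠V_total = -162.2°.

V_total = 4.248∠-162.2° V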